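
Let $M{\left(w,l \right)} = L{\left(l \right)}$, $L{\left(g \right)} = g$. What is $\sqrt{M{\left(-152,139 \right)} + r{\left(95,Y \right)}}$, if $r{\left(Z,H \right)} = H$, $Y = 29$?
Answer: $2 \sqrt{42} \approx 12.961$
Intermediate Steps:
$M{\left(w,l \right)} = l$
$\sqrt{M{\left(-152,139 \right)} + r{\left(95,Y \right)}} = \sqrt{139 + 29} = \sqrt{168} = 2 \sqrt{42}$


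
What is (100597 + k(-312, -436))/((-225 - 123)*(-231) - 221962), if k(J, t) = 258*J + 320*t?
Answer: 119419/141574 ≈ 0.84351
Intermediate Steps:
(100597 + k(-312, -436))/((-225 - 123)*(-231) - 221962) = (100597 + (258*(-312) + 320*(-436)))/((-225 - 123)*(-231) - 221962) = (100597 + (-80496 - 139520))/(-348*(-231) - 221962) = (100597 - 220016)/(80388 - 221962) = -119419/(-141574) = -119419*(-1/141574) = 119419/141574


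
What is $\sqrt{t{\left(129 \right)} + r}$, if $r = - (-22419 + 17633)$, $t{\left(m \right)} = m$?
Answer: $\sqrt{4915} \approx 70.107$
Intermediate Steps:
$r = 4786$ ($r = \left(-1\right) \left(-4786\right) = 4786$)
$\sqrt{t{\left(129 \right)} + r} = \sqrt{129 + 4786} = \sqrt{4915}$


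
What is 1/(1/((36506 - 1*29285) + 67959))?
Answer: 75180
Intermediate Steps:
1/(1/((36506 - 1*29285) + 67959)) = 1/(1/((36506 - 29285) + 67959)) = 1/(1/(7221 + 67959)) = 1/(1/75180) = 75180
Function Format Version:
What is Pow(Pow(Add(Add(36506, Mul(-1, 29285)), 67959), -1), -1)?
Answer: 75180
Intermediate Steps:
Pow(Pow(Add(Add(36506, Mul(-1, 29285)), 67959), -1), -1) = Pow(Pow(Add(Add(36506, -29285), 67959), -1), -1) = Pow(Pow(Add(7221, 67959), -1), -1) = Pow(Pow(75180, -1), -1) = Pow(Rational(1, 75180), -1) = 75180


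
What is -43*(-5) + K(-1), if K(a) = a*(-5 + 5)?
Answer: 215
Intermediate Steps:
K(a) = 0 (K(a) = a*0 = 0)
-43*(-5) + K(-1) = -43*(-5) + 0 = 215 + 0 = 215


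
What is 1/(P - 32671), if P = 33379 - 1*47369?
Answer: -1/46661 ≈ -2.1431e-5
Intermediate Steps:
P = -13990 (P = 33379 - 47369 = -13990)
1/(P - 32671) = 1/(-13990 - 32671) = 1/(-46661) = -1/46661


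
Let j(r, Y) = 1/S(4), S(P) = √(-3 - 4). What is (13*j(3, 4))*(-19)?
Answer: 247*I*√7/7 ≈ 93.357*I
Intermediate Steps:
S(P) = I*√7 (S(P) = √(-7) = I*√7)
j(r, Y) = -I*√7/7 (j(r, Y) = 1/(I*√7) = -I*√7/7)
(13*j(3, 4))*(-19) = (13*(-I*√7/7))*(-19) = -13*I*√7/7*(-19) = 247*I*√7/7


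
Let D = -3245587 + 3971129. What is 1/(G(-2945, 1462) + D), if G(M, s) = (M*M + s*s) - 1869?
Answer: 1/11534142 ≈ 8.6699e-8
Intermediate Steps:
G(M, s) = -1869 + M² + s² (G(M, s) = (M² + s²) - 1869 = -1869 + M² + s²)
D = 725542
1/(G(-2945, 1462) + D) = 1/((-1869 + (-2945)² + 1462²) + 725542) = 1/((-1869 + 8673025 + 2137444) + 725542) = 1/(10808600 + 725542) = 1/11534142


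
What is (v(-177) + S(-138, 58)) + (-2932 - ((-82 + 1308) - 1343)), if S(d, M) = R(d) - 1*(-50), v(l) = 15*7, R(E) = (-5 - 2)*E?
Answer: -1694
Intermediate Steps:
R(E) = -7*E
v(l) = 105
S(d, M) = 50 - 7*d (S(d, M) = -7*d - 1*(-50) = -7*d + 50 = 50 - 7*d)
(v(-177) + S(-138, 58)) + (-2932 - ((-82 + 1308) - 1343)) = (105 + (50 - 7*(-138))) + (-2932 - ((-82 + 1308) - 1343)) = (105 + (50 + 966)) + (-2932 - (1226 - 1343)) = (105 + 1016) + (-2932 - 1*(-117)) = 1121 + (-2932 + 117) = 1121 - 2815 = -1694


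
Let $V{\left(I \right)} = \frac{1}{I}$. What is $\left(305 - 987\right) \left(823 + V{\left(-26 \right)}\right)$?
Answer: $- \frac{7296377}{13} \approx -5.6126 \cdot 10^{5}$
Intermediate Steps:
$\left(305 - 987\right) \left(823 + V{\left(-26 \right)}\right) = \left(305 - 987\right) \left(823 + \frac{1}{-26}\right) = - 682 \left(823 - \frac{1}{26}\right) = \left(-682\right) \frac{21397}{26} = - \frac{7296377}{13}$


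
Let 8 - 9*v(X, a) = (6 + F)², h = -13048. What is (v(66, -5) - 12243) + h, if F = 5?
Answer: -227732/9 ≈ -25304.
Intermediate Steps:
v(X, a) = -113/9 (v(X, a) = 8/9 - (6 + 5)²/9 = 8/9 - ⅑*11² = 8/9 - ⅑*121 = 8/9 - 121/9 = -113/9)
(v(66, -5) - 12243) + h = (-113/9 - 12243) - 13048 = -110300/9 - 13048 = -227732/9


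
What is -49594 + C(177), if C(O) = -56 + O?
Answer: -49473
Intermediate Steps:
-49594 + C(177) = -49594 + (-56 + 177) = -49594 + 121 = -49473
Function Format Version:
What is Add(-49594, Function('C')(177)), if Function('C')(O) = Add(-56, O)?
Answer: -49473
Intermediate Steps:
Add(-49594, Function('C')(177)) = Add(-49594, Add(-56, 177)) = Add(-49594, 121) = -49473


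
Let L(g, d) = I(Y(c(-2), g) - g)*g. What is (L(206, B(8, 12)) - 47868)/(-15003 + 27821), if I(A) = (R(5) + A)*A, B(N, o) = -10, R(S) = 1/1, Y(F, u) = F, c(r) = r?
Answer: 4410834/6409 ≈ 688.22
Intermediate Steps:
R(S) = 1
I(A) = A*(1 + A) (I(A) = (1 + A)*A = A*(1 + A))
L(g, d) = g*(-1 - g)*(-2 - g) (L(g, d) = ((-2 - g)*(1 + (-2 - g)))*g = ((-2 - g)*(-1 - g))*g = ((-1 - g)*(-2 - g))*g = g*(-1 - g)*(-2 - g))
(L(206, B(8, 12)) - 47868)/(-15003 + 27821) = (206*(1 + 206)*(2 + 206) - 47868)/(-15003 + 27821) = (206*207*208 - 47868)/12818 = (8869536 - 47868)*(1/12818) = 8821668*(1/12818) = 4410834/6409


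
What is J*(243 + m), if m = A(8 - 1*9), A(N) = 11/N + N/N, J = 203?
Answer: 47299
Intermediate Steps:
A(N) = 1 + 11/N (A(N) = 11/N + 1 = 1 + 11/N)
m = -10 (m = (11 + (8 - 1*9))/(8 - 1*9) = (11 + (8 - 9))/(8 - 9) = (11 - 1)/(-1) = -1*10 = -10)
J*(243 + m) = 203*(243 - 10) = 203*233 = 47299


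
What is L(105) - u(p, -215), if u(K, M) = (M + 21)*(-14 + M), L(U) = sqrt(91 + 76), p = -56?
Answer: -44426 + sqrt(167) ≈ -44413.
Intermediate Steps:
L(U) = sqrt(167)
u(K, M) = (-14 + M)*(21 + M) (u(K, M) = (21 + M)*(-14 + M) = (-14 + M)*(21 + M))
L(105) - u(p, -215) = sqrt(167) - (-294 + (-215)**2 + 7*(-215)) = sqrt(167) - (-294 + 46225 - 1505) = sqrt(167) - 1*44426 = sqrt(167) - 44426 = -44426 + sqrt(167)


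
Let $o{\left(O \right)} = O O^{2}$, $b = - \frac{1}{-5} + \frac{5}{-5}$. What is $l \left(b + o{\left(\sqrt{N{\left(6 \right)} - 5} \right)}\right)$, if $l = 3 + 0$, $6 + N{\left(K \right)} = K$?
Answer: $- \frac{12}{5} - 15 i \sqrt{5} \approx -2.4 - 33.541 i$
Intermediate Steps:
$N{\left(K \right)} = -6 + K$
$b = - \frac{4}{5}$ ($b = \left(-1\right) \left(- \frac{1}{5}\right) + 5 \left(- \frac{1}{5}\right) = \frac{1}{5} - 1 = - \frac{4}{5} \approx -0.8$)
$o{\left(O \right)} = O^{3}$
$l = 3$
$l \left(b + o{\left(\sqrt{N{\left(6 \right)} - 5} \right)}\right) = 3 \left(- \frac{4}{5} + \left(\sqrt{\left(-6 + 6\right) - 5}\right)^{3}\right) = 3 \left(- \frac{4}{5} + \left(\sqrt{0 - 5}\right)^{3}\right) = 3 \left(- \frac{4}{5} + \left(\sqrt{-5}\right)^{3}\right) = 3 \left(- \frac{4}{5} + \left(i \sqrt{5}\right)^{3}\right) = 3 \left(- \frac{4}{5} - 5 i \sqrt{5}\right) = - \frac{12}{5} - 15 i \sqrt{5}$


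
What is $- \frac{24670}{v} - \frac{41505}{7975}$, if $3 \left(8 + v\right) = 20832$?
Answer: $- \frac{48462193}{5531460} \approx -8.7612$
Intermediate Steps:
$v = 6936$ ($v = -8 + \frac{1}{3} \cdot 20832 = -8 + 6944 = 6936$)
$- \frac{24670}{v} - \frac{41505}{7975} = - \frac{24670}{6936} - \frac{41505}{7975} = \left(-24670\right) \frac{1}{6936} - \frac{8301}{1595} = - \frac{12335}{3468} - \frac{8301}{1595} = - \frac{48462193}{5531460}$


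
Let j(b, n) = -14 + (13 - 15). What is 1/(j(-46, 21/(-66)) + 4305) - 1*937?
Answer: -4018792/4289 ≈ -937.00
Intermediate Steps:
j(b, n) = -16 (j(b, n) = -14 - 2 = -16)
1/(j(-46, 21/(-66)) + 4305) - 1*937 = 1/(-16 + 4305) - 1*937 = 1/4289 - 937 = -4018792/4289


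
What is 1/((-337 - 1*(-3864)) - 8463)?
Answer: -1/4936 ≈ -0.00020259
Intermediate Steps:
1/((-337 - 1*(-3864)) - 8463) = 1/((-337 + 3864) - 8463) = 1/(3527 - 8463) = 1/(-4936) = -1/4936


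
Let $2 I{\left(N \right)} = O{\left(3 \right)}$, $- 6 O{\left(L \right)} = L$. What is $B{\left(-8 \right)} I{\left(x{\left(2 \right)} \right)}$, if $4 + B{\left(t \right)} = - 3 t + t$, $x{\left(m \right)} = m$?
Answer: $-3$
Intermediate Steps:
$B{\left(t \right)} = -4 - 2 t$ ($B{\left(t \right)} = -4 + \left(- 3 t + t\right) = -4 - 2 t$)
$O{\left(L \right)} = - \frac{L}{6}$
$I{\left(N \right)} = - \frac{1}{4}$ ($I{\left(N \right)} = \frac{\left(- \frac{1}{6}\right) 3}{2} = \frac{1}{2} \left(- \frac{1}{2}\right) = - \frac{1}{4}$)
$B{\left(-8 \right)} I{\left(x{\left(2 \right)} \right)} = \left(-4 - -16\right) \left(- \frac{1}{4}\right) = \left(-4 + 16\right) \left(- \frac{1}{4}\right) = 12 \left(- \frac{1}{4}\right) = -3$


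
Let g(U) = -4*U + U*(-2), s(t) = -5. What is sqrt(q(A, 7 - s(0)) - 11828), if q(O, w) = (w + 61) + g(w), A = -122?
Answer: I*sqrt(11827) ≈ 108.75*I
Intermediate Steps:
g(U) = -6*U (g(U) = -4*U - 2*U = -6*U)
q(O, w) = 61 - 5*w (q(O, w) = (w + 61) - 6*w = (61 + w) - 6*w = 61 - 5*w)
sqrt(q(A, 7 - s(0)) - 11828) = sqrt((61 - 5*(7 - 1*(-5))) - 11828) = sqrt((61 - 5*(7 + 5)) - 11828) = sqrt((61 - 5*12) - 11828) = sqrt((61 - 60) - 11828) = sqrt(1 - 11828) = sqrt(-11827) = I*sqrt(11827)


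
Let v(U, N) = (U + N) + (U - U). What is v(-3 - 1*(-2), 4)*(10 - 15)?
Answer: -15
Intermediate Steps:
v(U, N) = N + U (v(U, N) = (N + U) + 0 = N + U)
v(-3 - 1*(-2), 4)*(10 - 15) = (4 + (-3 - 1*(-2)))*(10 - 15) = (4 + (-3 + 2))*(-5) = (4 - 1)*(-5) = 3*(-5) = -15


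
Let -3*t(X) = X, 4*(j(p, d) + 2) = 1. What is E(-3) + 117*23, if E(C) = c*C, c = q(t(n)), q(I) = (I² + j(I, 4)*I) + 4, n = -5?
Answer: 32153/12 ≈ 2679.4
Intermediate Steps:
j(p, d) = -7/4 (j(p, d) = -2 + (¼)*1 = -2 + ¼ = -7/4)
t(X) = -X/3
q(I) = 4 + I² - 7*I/4 (q(I) = (I² - 7*I/4) + 4 = 4 + I² - 7*I/4)
c = 139/36 (c = 4 + (-⅓*(-5))² - (-7)*(-5)/12 = 4 + (5/3)² - 7/4*5/3 = 4 + 25/9 - 35/12 = 139/36 ≈ 3.8611)
E(C) = 139*C/36
E(-3) + 117*23 = (139/36)*(-3) + 117*23 = -139/12 + 2691 = 32153/12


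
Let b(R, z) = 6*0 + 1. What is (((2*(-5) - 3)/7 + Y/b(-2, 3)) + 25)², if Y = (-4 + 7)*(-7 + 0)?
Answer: 225/49 ≈ 4.5918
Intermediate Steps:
b(R, z) = 1 (b(R, z) = 0 + 1 = 1)
Y = -21 (Y = 3*(-7) = -21)
(((2*(-5) - 3)/7 + Y/b(-2, 3)) + 25)² = (((2*(-5) - 3)/7 - 21/1) + 25)² = (((-10 - 3)*(⅐) - 21*1) + 25)² = ((-13*⅐ - 21) + 25)² = ((-13/7 - 21) + 25)² = (-160/7 + 25)² = (15/7)² = 225/49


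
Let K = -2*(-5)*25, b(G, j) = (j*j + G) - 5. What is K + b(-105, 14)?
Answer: 336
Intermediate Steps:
b(G, j) = -5 + G + j**2 (b(G, j) = (j**2 + G) - 5 = (G + j**2) - 5 = -5 + G + j**2)
K = 250 (K = 10*25 = 250)
K + b(-105, 14) = 250 + (-5 - 105 + 14**2) = 250 + (-5 - 105 + 196) = 250 + 86 = 336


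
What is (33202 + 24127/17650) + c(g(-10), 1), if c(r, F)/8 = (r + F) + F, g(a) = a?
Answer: 584909827/17650 ≈ 33139.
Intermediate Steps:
c(r, F) = 8*r + 16*F (c(r, F) = 8*((r + F) + F) = 8*((F + r) + F) = 8*(r + 2*F) = 8*r + 16*F)
(33202 + 24127/17650) + c(g(-10), 1) = (33202 + 24127/17650) + (8*(-10) + 16*1) = (33202 + 24127*(1/17650)) + (-80 + 16) = (33202 + 24127/17650) - 64 = 586039427/17650 - 64 = 584909827/17650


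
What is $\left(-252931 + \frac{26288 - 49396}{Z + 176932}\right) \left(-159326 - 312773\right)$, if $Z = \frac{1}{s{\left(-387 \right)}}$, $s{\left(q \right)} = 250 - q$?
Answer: $\frac{13458020599811552569}{112705685} \approx 1.1941 \cdot 10^{11}$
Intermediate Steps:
$Z = \frac{1}{637}$ ($Z = \frac{1}{250 - -387} = \frac{1}{250 + 387} = \frac{1}{637} \approx 0.0015699$)
$\left(-252931 + \frac{26288 - 49396}{Z + 176932}\right) \left(-159326 - 312773\right) = \left(-252931 + \frac{26288 - 49396}{\frac{1}{637} + 176932}\right) \left(-159326 - 312773\right) = \left(-252931 - \frac{23108}{\frac{112705685}{637}}\right) \left(-472099\right) = \left(-252931 - \frac{14719796}{112705685}\right) \left(-472099\right) = \left(- \frac{28506776332531}{112705685}\right) \left(-472099\right) = \frac{13458020599811552569}{112705685}$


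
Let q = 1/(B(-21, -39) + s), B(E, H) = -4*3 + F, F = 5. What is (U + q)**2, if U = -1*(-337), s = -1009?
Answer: 117231596881/1032256 ≈ 1.1357e+5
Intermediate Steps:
B(E, H) = -7 (B(E, H) = -4*3 + 5 = -12 + 5 = -7)
q = -1/1016 (q = 1/(-7 - 1009) = 1/(-1016) = -1/1016 ≈ -0.00098425)
U = 337
(U + q)**2 = (337 - 1/1016)**2 = (342391/1016)**2 = 117231596881/1032256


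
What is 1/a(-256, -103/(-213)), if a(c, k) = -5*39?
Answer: -1/195 ≈ -0.0051282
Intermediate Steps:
a(c, k) = -195
1/a(-256, -103/(-213)) = 1/(-195) = -1/195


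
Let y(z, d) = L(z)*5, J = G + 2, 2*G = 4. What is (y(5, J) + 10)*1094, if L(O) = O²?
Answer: 147690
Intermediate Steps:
G = 2 (G = (½)*4 = 2)
J = 4 (J = 2 + 2 = 4)
y(z, d) = 5*z² (y(z, d) = z²*5 = 5*z²)
(y(5, J) + 10)*1094 = (5*5² + 10)*1094 = (5*25 + 10)*1094 = (125 + 10)*1094 = 135*1094 = 147690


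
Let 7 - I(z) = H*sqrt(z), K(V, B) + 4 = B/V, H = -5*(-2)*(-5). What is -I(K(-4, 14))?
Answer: -7 - 25*I*sqrt(30) ≈ -7.0 - 136.93*I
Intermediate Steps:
H = -50 (H = 10*(-5) = -50)
K(V, B) = -4 + B/V
I(z) = 7 + 50*sqrt(z) (I(z) = 7 - (-50)*sqrt(z) = 7 + 50*sqrt(z))
-I(K(-4, 14)) = -(7 + 50*sqrt(-4 + 14/(-4))) = -(7 + 50*sqrt(-4 + 14*(-1/4))) = -(7 + 50*sqrt(-4 - 7/2)) = -(7 + 50*sqrt(-15/2)) = -(7 + 50*(I*sqrt(30)/2)) = -(7 + 25*I*sqrt(30)) = -7 - 25*I*sqrt(30)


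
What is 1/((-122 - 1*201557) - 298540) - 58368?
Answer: -29196782593/500219 ≈ -58368.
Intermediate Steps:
1/((-122 - 1*201557) - 298540) - 58368 = 1/((-122 - 201557) - 298540) - 58368 = 1/(-201679 - 298540) - 58368 = 1/(-500219) - 58368 = -1/500219 - 58368 = -29196782593/500219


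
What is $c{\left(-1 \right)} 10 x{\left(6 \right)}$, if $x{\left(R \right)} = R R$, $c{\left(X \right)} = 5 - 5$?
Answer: $0$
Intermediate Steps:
$c{\left(X \right)} = 0$
$x{\left(R \right)} = R^{2}$
$c{\left(-1 \right)} 10 x{\left(6 \right)} = 0 \cdot 10 \cdot 6^{2} = 0 \cdot 36 = 0$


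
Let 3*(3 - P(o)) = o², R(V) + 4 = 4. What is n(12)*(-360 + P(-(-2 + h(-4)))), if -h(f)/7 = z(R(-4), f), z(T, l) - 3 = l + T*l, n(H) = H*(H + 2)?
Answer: -61376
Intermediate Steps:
n(H) = H*(2 + H)
R(V) = 0 (R(V) = -4 + 4 = 0)
z(T, l) = 3 + l + T*l (z(T, l) = 3 + (l + T*l) = 3 + l + T*l)
h(f) = -21 - 7*f (h(f) = -7*(3 + f + 0*f) = -7*(3 + f + 0) = -7*(3 + f) = -21 - 7*f)
P(o) = 3 - o²/3
n(12)*(-360 + P(-(-2 + h(-4)))) = (12*(2 + 12))*(-360 + (3 - (-2 + (-21 - 7*(-4)))²/3)) = (12*14)*(-360 + (3 - (-2 + (-21 + 28))²/3)) = 168*(-360 + (3 - (-2 + 7)²/3)) = 168*(-360 + (3 - (-1*5)²/3)) = 168*(-360 + (3 - ⅓*(-5)²)) = 168*(-360 + (3 - ⅓*25)) = 168*(-360 + (3 - 25/3)) = 168*(-360 - 16/3) = 168*(-1096/3) = -61376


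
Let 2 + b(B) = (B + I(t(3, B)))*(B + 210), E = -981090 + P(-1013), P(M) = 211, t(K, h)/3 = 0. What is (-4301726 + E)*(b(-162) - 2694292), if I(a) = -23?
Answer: 14279800488270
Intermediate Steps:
t(K, h) = 0 (t(K, h) = 3*0 = 0)
E = -980879 (E = -981090 + 211 = -980879)
b(B) = -2 + (-23 + B)*(210 + B) (b(B) = -2 + (B - 23)*(B + 210) = -2 + (-23 + B)*(210 + B))
(-4301726 + E)*(b(-162) - 2694292) = (-4301726 - 980879)*((-4832 + (-162)² + 187*(-162)) - 2694292) = -5282605*((-4832 + 26244 - 30294) - 2694292) = -5282605*(-8882 - 2694292) = -5282605*(-2703174) = 14279800488270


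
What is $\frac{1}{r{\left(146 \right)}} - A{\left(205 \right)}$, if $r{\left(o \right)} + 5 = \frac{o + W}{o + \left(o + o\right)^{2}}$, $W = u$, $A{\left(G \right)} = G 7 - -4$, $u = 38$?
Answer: $- \frac{307172792}{213433} \approx -1439.2$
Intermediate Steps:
$A{\left(G \right)} = 4 + 7 G$ ($A{\left(G \right)} = 7 G + 4 = 4 + 7 G$)
$W = 38$
$r{\left(o \right)} = -5 + \frac{38 + o}{o + 4 o^{2}}$ ($r{\left(o \right)} = -5 + \frac{o + 38}{o + \left(o + o\right)^{2}} = -5 + \frac{38 + o}{o + \left(2 o\right)^{2}} = -5 + \frac{38 + o}{o + 4 o^{2}}$)
$\frac{1}{r{\left(146 \right)}} - A{\left(205 \right)} = \frac{1}{2 \cdot \frac{1}{146} \frac{1}{1 + 4 \cdot 146} \left(19 - 10 \cdot 146^{2} - 292\right)} - \left(4 + 7 \cdot 205\right) = \frac{1}{2 \cdot \frac{1}{146} \frac{1}{1 + 584} \left(19 - 213160 - 292\right)} - \left(4 + 1435\right) = \frac{1}{2 \cdot \frac{1}{146} \cdot \frac{1}{585} \left(19 - 213160 - 292\right)} - 1439 = \frac{1}{2 \cdot \frac{1}{146} \cdot \frac{1}{585} \left(-213433\right)} - 1439 = \frac{1}{- \frac{213433}{42705}} - 1439 = - \frac{42705}{213433} - 1439 = - \frac{307172792}{213433}$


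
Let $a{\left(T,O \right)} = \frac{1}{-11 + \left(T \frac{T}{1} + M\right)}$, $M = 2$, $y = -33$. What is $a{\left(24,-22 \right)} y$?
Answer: $- \frac{11}{189} \approx -0.058201$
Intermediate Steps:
$a{\left(T,O \right)} = \frac{1}{-9 + T^{2}}$ ($a{\left(T,O \right)} = \frac{1}{-11 + \left(T \frac{T}{1} + 2\right)} = \frac{1}{-11 + \left(T T 1 + 2\right)} = \frac{1}{-11 + \left(T T + 2\right)} = \frac{1}{-11 + \left(T^{2} + 2\right)} = \frac{1}{-11 + \left(2 + T^{2}\right)} = \frac{1}{-9 + T^{2}}$)
$a{\left(24,-22 \right)} y = \frac{1}{-9 + 24^{2}} \left(-33\right) = \frac{1}{-9 + 576} \left(-33\right) = \frac{1}{567} \left(-33\right) = - \frac{11}{189}$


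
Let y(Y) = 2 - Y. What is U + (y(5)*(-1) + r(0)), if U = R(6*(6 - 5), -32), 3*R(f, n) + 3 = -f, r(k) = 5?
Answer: 5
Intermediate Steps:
R(f, n) = -1 - f/3 (R(f, n) = -1 + (-f)/3 = -1 - f/3)
U = -3 (U = -1 - 2*(6 - 5) = -1 - 2 = -3)
U + (y(5)*(-1) + r(0)) = -3 + ((2 - 1*5)*(-1) + 5) = -3 + ((2 - 5)*(-1) + 5) = -3 + (-3*(-1) + 5) = -3 + (3 + 5) = -3 + 8 = 5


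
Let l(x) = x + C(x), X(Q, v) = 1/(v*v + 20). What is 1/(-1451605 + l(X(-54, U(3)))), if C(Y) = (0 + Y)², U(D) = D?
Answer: -841/1220799775 ≈ -6.8889e-7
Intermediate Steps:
X(Q, v) = 1/(20 + v²) (X(Q, v) = 1/(v² + 20) = 1/(20 + v²))
C(Y) = Y²
l(x) = x + x²
1/(-1451605 + l(X(-54, U(3)))) = 1/(-1451605 + (1 + 1/(20 + 3²))/(20 + 3²)) = 1/(-1451605 + (1 + 1/(20 + 9))/(20 + 9)) = 1/(-1451605 + (1 + 1/29)/29) = 1/(-1451605 + (1/29)*(30/29)) = 1/(-1451605 + 30/841) = 1/(-1220799775/841) = -841/1220799775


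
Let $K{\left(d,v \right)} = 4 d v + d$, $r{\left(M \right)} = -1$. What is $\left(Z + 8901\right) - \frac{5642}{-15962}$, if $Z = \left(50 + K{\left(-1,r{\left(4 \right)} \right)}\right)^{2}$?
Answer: $\frac{93460331}{7981} \approx 11710.0$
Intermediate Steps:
$K{\left(d,v \right)} = d + 4 d v$ ($K{\left(d,v \right)} = 4 d v + d = d + 4 d v$)
$Z = 2809$ ($Z = \left(50 - \left(1 + 4 \left(-1\right)\right)\right)^{2} = \left(50 - \left(1 - 4\right)\right)^{2} = \left(50 - -3\right)^{2} = \left(50 + 3\right)^{2} = 53^{2} = 2809$)
$\left(Z + 8901\right) - \frac{5642}{-15962} = \left(2809 + 8901\right) - \frac{5642}{-15962} = 11710 - 5642 \left(- \frac{1}{15962}\right) = 11710 - - \frac{2821}{7981} = 11710 + \frac{2821}{7981} = \frac{93460331}{7981}$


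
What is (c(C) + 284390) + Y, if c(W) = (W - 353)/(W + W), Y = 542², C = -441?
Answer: 254966311/441 ≈ 5.7816e+5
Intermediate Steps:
Y = 293764
c(W) = (-353 + W)/(2*W) (c(W) = (-353 + W)/((2*W)) = (-353 + W)*(1/(2*W)) = (-353 + W)/(2*W))
(c(C) + 284390) + Y = ((½)*(-353 - 441)/(-441) + 284390) + 293764 = ((½)*(-1/441)*(-794) + 284390) + 293764 = (397/441 + 284390) + 293764 = 125416387/441 + 293764 = 254966311/441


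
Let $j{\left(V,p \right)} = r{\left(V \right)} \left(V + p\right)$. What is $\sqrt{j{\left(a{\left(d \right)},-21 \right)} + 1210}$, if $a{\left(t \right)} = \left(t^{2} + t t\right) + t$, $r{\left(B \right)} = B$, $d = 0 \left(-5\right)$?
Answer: $11 \sqrt{10} \approx 34.785$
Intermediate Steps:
$d = 0$
$a{\left(t \right)} = t + 2 t^{2}$ ($a{\left(t \right)} = \left(t^{2} + t^{2}\right) + t = 2 t^{2} + t = t + 2 t^{2}$)
$j{\left(V,p \right)} = V \left(V + p\right)$
$\sqrt{j{\left(a{\left(d \right)},-21 \right)} + 1210} = \sqrt{0 \left(1 + 2 \cdot 0\right) \left(0 \left(1 + 2 \cdot 0\right) - 21\right) + 1210} = \sqrt{0 \left(1 + 0\right) \left(0 \left(1 + 0\right) - 21\right) + 1210} = \sqrt{0 \cdot 1 \left(0 \cdot 1 - 21\right) + 1210} = \sqrt{0 \left(0 - 21\right) + 1210} = \sqrt{0 \left(-21\right) + 1210} = \sqrt{0 + 1210} = \sqrt{1210} = 11 \sqrt{10}$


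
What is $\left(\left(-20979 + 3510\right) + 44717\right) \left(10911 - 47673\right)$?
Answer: $-1001690976$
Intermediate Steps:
$\left(\left(-20979 + 3510\right) + 44717\right) \left(10911 - 47673\right) = \left(-17469 + 44717\right) \left(-36762\right) = 27248 \left(-36762\right) = -1001690976$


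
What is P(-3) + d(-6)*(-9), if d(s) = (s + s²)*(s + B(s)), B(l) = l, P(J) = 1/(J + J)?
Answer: 19439/6 ≈ 3239.8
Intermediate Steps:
P(J) = 1/(2*J)
d(s) = 2*s*(s + s²) (d(s) = (s + s²)*(s + s) = (s + s²)*(2*s) = 2*s*(s + s²))
P(-3) + d(-6)*(-9) = (½)/(-3) + (2*(-6)²*(1 - 6))*(-9) = (½)*(-⅓) + (2*36*(-5))*(-9) = -⅙ - 360*(-9) = -⅙ + 3240 = 19439/6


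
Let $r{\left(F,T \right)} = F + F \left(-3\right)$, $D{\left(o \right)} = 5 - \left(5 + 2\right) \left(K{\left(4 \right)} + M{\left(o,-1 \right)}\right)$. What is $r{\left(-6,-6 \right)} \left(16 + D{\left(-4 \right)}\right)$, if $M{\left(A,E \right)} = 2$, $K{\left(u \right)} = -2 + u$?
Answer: $-84$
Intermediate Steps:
$D{\left(o \right)} = -23$ ($D{\left(o \right)} = 5 - \left(5 + 2\right) \left(\left(-2 + 4\right) + 2\right) = 5 - 7 \left(2 + 2\right) = 5 - 7 \cdot 4 = 5 - 28 = -23$)
$r{\left(F,T \right)} = - 2 F$ ($r{\left(F,T \right)} = F - 3 F = - 2 F$)
$r{\left(-6,-6 \right)} \left(16 + D{\left(-4 \right)}\right) = \left(-2\right) \left(-6\right) \left(16 - 23\right) = 12 \left(-7\right) = -84$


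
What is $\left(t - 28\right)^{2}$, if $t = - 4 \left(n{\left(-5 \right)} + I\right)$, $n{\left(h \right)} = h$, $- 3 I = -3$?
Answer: $144$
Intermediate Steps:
$I = 1$ ($I = \left(- \frac{1}{3}\right) \left(-3\right) = 1$)
$t = 16$ ($t = - 4 \left(-5 + 1\right) = \left(-4\right) \left(-4\right) = 16$)
$\left(t - 28\right)^{2} = \left(16 - 28\right)^{2} = \left(-12\right)^{2} = 144$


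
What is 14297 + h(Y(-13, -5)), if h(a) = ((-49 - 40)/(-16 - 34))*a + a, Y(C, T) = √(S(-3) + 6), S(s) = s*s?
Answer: 14297 + 139*√15/50 ≈ 14308.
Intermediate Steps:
S(s) = s²
Y(C, T) = √15 (Y(C, T) = √((-3)² + 6) = √(9 + 6) = √15)
h(a) = 139*a/50 (h(a) = (-89/(-50))*a + a = (-89*(-1/50))*a + a = 89*a/50 + a = 139*a/50)
14297 + h(Y(-13, -5)) = 14297 + 139*√15/50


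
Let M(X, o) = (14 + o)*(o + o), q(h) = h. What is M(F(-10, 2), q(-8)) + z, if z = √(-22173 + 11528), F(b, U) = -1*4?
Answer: -96 + I*√10645 ≈ -96.0 + 103.17*I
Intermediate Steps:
F(b, U) = -4
z = I*√10645 (z = √(-10645) = I*√10645 ≈ 103.17*I)
M(X, o) = 2*o*(14 + o) (M(X, o) = (14 + o)*(2*o) = 2*o*(14 + o))
M(F(-10, 2), q(-8)) + z = 2*(-8)*(14 - 8) + I*√10645 = 2*(-8)*6 + I*√10645 = -96 + I*√10645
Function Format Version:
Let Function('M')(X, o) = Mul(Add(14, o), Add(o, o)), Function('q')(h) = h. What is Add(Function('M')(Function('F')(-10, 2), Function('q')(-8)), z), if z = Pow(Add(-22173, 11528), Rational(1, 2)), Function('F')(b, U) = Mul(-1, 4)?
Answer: Add(-96, Mul(I, Pow(10645, Rational(1, 2)))) ≈ Add(-96.000, Mul(103.17, I))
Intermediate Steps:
Function('F')(b, U) = -4
z = Mul(I, Pow(10645, Rational(1, 2))) (z = Pow(-10645, Rational(1, 2)) = Mul(I, Pow(10645, Rational(1, 2))) ≈ Mul(103.17, I))
Function('M')(X, o) = Mul(2, o, Add(14, o)) (Function('M')(X, o) = Mul(Add(14, o), Mul(2, o)) = Mul(2, o, Add(14, o)))
Add(Function('M')(Function('F')(-10, 2), Function('q')(-8)), z) = Add(Mul(2, -8, Add(14, -8)), Mul(I, Pow(10645, Rational(1, 2)))) = Add(Mul(2, -8, 6), Mul(I, Pow(10645, Rational(1, 2)))) = Add(-96, Mul(I, Pow(10645, Rational(1, 2))))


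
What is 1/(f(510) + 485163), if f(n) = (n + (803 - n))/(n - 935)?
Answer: 425/206193472 ≈ 2.0612e-6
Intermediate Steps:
f(n) = 803/(-935 + n)
1/(f(510) + 485163) = 1/(803/(-935 + 510) + 485163) = 1/(803/(-425) + 485163) = 1/(803*(-1/425) + 485163) = 1/(-803/425 + 485163) = 1/(206193472/425) = 425/206193472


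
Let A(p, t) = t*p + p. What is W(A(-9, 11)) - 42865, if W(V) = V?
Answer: -42973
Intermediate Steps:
A(p, t) = p + p*t (A(p, t) = p*t + p = p + p*t)
W(A(-9, 11)) - 42865 = -9*(1 + 11) - 42865 = -9*12 - 42865 = -108 - 42865 = -42973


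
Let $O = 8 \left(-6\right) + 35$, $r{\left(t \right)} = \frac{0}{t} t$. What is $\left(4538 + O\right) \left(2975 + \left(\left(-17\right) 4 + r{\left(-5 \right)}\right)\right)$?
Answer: $13154175$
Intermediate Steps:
$r{\left(t \right)} = 0$ ($r{\left(t \right)} = 0 t = 0$)
$O = -13$ ($O = -48 + 35 = -13$)
$\left(4538 + O\right) \left(2975 + \left(\left(-17\right) 4 + r{\left(-5 \right)}\right)\right) = \left(4538 - 13\right) \left(2975 + \left(\left(-17\right) 4 + 0\right)\right) = 4525 \left(2975 + \left(-68 + 0\right)\right) = 4525 \left(2975 - 68\right) = 4525 \cdot 2907 = 13154175$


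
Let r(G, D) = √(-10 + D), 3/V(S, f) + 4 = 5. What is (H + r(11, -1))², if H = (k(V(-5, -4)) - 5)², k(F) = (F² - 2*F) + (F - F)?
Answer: (4 + I*√11)² ≈ 5.0 + 26.533*I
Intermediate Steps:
V(S, f) = 3 (V(S, f) = 3/(-4 + 5) = 3/1 = 3*1 = 3)
k(F) = F² - 2*F (k(F) = (F² - 2*F) + 0 = F² - 2*F)
H = 4 (H = (3*(-2 + 3) - 5)² = (3*1 - 5)² = (3 - 5)² = (-2)² = 4)
(H + r(11, -1))² = (4 + √(-10 - 1))² = (4 + √(-11))² = (4 + I*√11)²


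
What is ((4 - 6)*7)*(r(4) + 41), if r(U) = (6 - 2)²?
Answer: -798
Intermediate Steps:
r(U) = 16 (r(U) = 4² = 16)
((4 - 6)*7)*(r(4) + 41) = ((4 - 6)*7)*(16 + 41) = -2*7*57 = -14*57 = -798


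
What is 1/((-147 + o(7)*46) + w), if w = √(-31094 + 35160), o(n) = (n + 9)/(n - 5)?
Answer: 221/44775 - √4066/44775 ≈ 0.0035117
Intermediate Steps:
o(n) = (9 + n)/(-5 + n)
w = √4066 ≈ 63.765
1/((-147 + o(7)*46) + w) = 1/((-147 + ((9 + 7)/(-5 + 7))*46) + √4066) = 1/((-147 + (16/2)*46) + √4066) = 1/((-147 + ((½)*16)*46) + √4066) = 1/((-147 + 8*46) + √4066) = 1/((-147 + 368) + √4066) = 1/(221 + √4066)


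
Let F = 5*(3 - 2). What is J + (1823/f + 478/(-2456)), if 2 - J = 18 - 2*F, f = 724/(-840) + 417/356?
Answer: 83592522551/14204276 ≈ 5885.0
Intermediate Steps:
F = 5 (F = 5*1 = 5)
f = 11567/37380 (f = 724*(-1/840) + 417*(1/356) = -181/210 + 417/356 = 11567/37380 ≈ 0.30944)
J = -6 (J = 2 - (18 - 2*5) = 2 - (18 - 10) = 2 - 1*8 = 2 - 8 = -6)
J + (1823/f + 478/(-2456)) = -6 + (1823/(11567/37380) + 478/(-2456)) = -6 + (1823*(37380/11567) + 478*(-1/2456)) = -6 + (68143740/11567 - 239/1228) = -6 + 83677748207/14204276 = 83592522551/14204276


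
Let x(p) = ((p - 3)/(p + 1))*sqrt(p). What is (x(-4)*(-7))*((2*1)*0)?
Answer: 0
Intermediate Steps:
x(p) = sqrt(p)*(-3 + p)/(1 + p) (x(p) = ((-3 + p)/(1 + p))*sqrt(p) = sqrt(p)*(-3 + p)/(1 + p))
(x(-4)*(-7))*((2*1)*0) = ((sqrt(-4)*(-3 - 4)/(1 - 4))*(-7))*((2*1)*0) = (((2*I)*(-7)/(-3))*(-7))*(2*0) = (((2*I)*(-1/3)*(-7))*(-7))*0 = ((14*I/3)*(-7))*0 = -98*I/3*0 = 0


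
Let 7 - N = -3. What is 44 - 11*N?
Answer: -66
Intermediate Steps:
N = 10 (N = 7 - 1*(-3) = 7 + 3 = 10)
44 - 11*N = 44 - 11*10 = 44 - 110 = -66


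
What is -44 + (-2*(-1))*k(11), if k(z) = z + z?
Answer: 0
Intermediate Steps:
k(z) = 2*z
-44 + (-2*(-1))*k(11) = -44 + (-2*(-1))*(2*11) = -44 + 2*22 = -44 + 44 = 0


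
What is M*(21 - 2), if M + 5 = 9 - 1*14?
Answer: -190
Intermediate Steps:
M = -10 (M = -5 + (9 - 1*14) = -5 + (9 - 14) = -5 - 5 = -10)
M*(21 - 2) = -10*(21 - 2) = -10*19 = -190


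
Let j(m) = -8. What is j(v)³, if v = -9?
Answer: -512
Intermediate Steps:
j(v)³ = (-8)³ = -512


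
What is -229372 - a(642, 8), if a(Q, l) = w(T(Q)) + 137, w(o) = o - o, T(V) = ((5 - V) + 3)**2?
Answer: -229509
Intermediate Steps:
T(V) = (8 - V)**2
w(o) = 0
a(Q, l) = 137 (a(Q, l) = 0 + 137 = 137)
-229372 - a(642, 8) = -229372 - 1*137 = -229372 - 137 = -229509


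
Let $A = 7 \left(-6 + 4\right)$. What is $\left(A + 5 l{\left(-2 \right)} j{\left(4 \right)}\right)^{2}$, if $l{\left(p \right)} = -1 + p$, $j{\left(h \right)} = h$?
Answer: $5476$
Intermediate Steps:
$A = -14$ ($A = 7 \left(-2\right) = -14$)
$\left(A + 5 l{\left(-2 \right)} j{\left(4 \right)}\right)^{2} = \left(-14 + 5 \left(-1 - 2\right) 4\right)^{2} = \left(-14 + 5 \left(-3\right) 4\right)^{2} = \left(-14 - 60\right)^{2} = \left(-74\right)^{2} = 5476$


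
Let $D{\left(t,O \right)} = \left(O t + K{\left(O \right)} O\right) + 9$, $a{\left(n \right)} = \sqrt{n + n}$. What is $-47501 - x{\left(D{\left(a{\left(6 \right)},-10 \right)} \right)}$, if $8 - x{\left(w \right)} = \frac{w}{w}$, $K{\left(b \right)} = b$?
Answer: $-47508$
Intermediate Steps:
$a{\left(n \right)} = \sqrt{2} \sqrt{n}$ ($a{\left(n \right)} = \sqrt{2 n} = \sqrt{2} \sqrt{n}$)
$D{\left(t,O \right)} = 9 + O^{2} + O t$ ($D{\left(t,O \right)} = \left(O t + O O\right) + 9 = \left(O t + O^{2}\right) + 9 = \left(O^{2} + O t\right) + 9 = 9 + O^{2} + O t$)
$x{\left(w \right)} = 7$ ($x{\left(w \right)} = 8 - \frac{w}{w} = 8 - 1 = 7$)
$-47501 - x{\left(D{\left(a{\left(6 \right)},-10 \right)} \right)} = -47501 - 7 = -47508$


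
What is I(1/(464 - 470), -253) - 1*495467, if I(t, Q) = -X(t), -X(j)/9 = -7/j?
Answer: -495089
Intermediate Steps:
X(j) = 63/j (X(j) = -(-63)/j = 63/j)
I(t, Q) = -63/t
I(1/(464 - 470), -253) - 1*495467 = -63/(1/(464 - 470)) - 1*495467 = -63/(1/(-6)) - 495467 = -63/(-⅙) - 495467 = -63*(-6) - 495467 = 378 - 495467 = -495089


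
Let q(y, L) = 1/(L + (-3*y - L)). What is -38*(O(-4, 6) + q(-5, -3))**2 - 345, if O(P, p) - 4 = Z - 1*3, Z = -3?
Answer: -109583/225 ≈ -487.04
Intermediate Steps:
q(y, L) = -1/(3*y) (q(y, L) = 1/(L + (-L - 3*y)) = 1/(-3*y) = -1/(3*y))
O(P, p) = -2 (O(P, p) = 4 + (-3 - 1*3) = 4 + (-3 - 3) = 4 - 6 = -2)
-38*(O(-4, 6) + q(-5, -3))**2 - 345 = -38*(-2 - 1/3/(-5))**2 - 345 = -38*(-2 - 1/3*(-1/5))**2 - 345 = -38*(-2 + 1/15)**2 - 345 = -38*(-29/15)**2 - 345 = -38*841/225 - 345 = -31958/225 - 345 = -109583/225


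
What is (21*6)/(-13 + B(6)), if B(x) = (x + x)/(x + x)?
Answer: -21/2 ≈ -10.500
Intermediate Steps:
B(x) = 1 (B(x) = (2*x)/((2*x)) = (2*x)*(1/(2*x)) = 1)
(21*6)/(-13 + B(6)) = (21*6)/(-13 + 1) = 126/(-12) = 126*(-1/12) = -21/2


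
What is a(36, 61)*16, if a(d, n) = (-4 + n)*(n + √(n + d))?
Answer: 55632 + 912*√97 ≈ 64614.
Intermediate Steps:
a(d, n) = (-4 + n)*(n + √(d + n))
a(36, 61)*16 = (61² - 4*61 - 4*√(36 + 61) + 61*√(36 + 61))*16 = (3721 - 244 - 4*√97 + 61*√97)*16 = (3477 + 57*√97)*16 = 55632 + 912*√97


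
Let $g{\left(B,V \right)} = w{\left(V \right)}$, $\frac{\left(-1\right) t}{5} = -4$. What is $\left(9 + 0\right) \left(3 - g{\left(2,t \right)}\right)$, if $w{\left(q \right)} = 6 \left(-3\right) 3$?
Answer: $513$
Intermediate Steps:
$t = 20$ ($t = \left(-5\right) \left(-4\right) = 20$)
$w{\left(q \right)} = -54$ ($w{\left(q \right)} = \left(-18\right) 3 = -54$)
$g{\left(B,V \right)} = -54$
$\left(9 + 0\right) \left(3 - g{\left(2,t \right)}\right) = \left(9 + 0\right) \left(3 - -54\right) = 9 \left(3 + 54\right) = 9 \cdot 57 = 513$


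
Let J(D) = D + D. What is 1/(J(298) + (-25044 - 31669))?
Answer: -1/56117 ≈ -1.7820e-5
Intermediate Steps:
J(D) = 2*D
1/(J(298) + (-25044 - 31669)) = 1/(2*298 + (-25044 - 31669)) = 1/(596 - 56713) = 1/(-56117) = -1/56117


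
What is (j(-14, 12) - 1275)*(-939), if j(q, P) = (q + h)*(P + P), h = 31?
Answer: 814113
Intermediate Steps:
j(q, P) = 2*P*(31 + q) (j(q, P) = (q + 31)*(P + P) = (31 + q)*(2*P) = 2*P*(31 + q))
(j(-14, 12) - 1275)*(-939) = (2*12*(31 - 14) - 1275)*(-939) = (2*12*17 - 1275)*(-939) = (408 - 1275)*(-939) = -867*(-939) = 814113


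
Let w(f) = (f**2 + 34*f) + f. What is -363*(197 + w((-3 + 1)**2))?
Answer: -128139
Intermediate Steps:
w(f) = f**2 + 35*f
-363*(197 + w((-3 + 1)**2)) = -363*(197 + (-3 + 1)**2*(35 + (-3 + 1)**2)) = -363*(197 + (-2)**2*(35 + (-2)**2)) = -363*(197 + 4*(35 + 4)) = -363*(197 + 4*39) = -363*(197 + 156) = -363*353 = -128139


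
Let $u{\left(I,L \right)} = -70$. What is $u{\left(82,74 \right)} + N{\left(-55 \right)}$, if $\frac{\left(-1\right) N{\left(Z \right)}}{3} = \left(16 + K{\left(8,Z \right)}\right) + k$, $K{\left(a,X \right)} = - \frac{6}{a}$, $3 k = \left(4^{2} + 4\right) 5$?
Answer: $- \frac{863}{4} \approx -215.75$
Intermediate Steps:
$k = \frac{100}{3}$ ($k = \frac{\left(4^{2} + 4\right) 5}{3} = \frac{\left(16 + 4\right) 5}{3} = \frac{20 \cdot 5}{3} = \frac{1}{3} \cdot 100 = \frac{100}{3} \approx 33.333$)
$N{\left(Z \right)} = - \frac{583}{4}$ ($N{\left(Z \right)} = - 3 \left(\left(16 - \frac{6}{8}\right) + \frac{100}{3}\right) = - 3 \left(\left(16 - \frac{3}{4}\right) + \frac{100}{3}\right) = - 3 \left(\frac{61}{4} + \frac{100}{3}\right) = \left(-3\right) \frac{583}{12} = - \frac{583}{4}$)
$u{\left(82,74 \right)} + N{\left(-55 \right)} = -70 - \frac{583}{4} = - \frac{863}{4}$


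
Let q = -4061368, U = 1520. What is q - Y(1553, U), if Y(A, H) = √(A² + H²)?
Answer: -4061368 - √4722209 ≈ -4.0635e+6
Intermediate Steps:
q - Y(1553, U) = -4061368 - √(1553² + 1520²) = -4061368 - √(2411809 + 2310400) = -4061368 - √4722209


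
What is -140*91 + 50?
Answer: -12690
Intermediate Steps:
-140*91 + 50 = -12740 + 50 = -12690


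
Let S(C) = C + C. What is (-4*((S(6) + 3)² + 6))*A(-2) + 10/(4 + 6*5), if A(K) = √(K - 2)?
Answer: 5/17 - 1848*I ≈ 0.29412 - 1848.0*I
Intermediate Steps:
S(C) = 2*C
A(K) = √(-2 + K)
(-4*((S(6) + 3)² + 6))*A(-2) + 10/(4 + 6*5) = (-4*((2*6 + 3)² + 6))*√(-2 - 2) + 10/(4 + 6*5) = (-4*((12 + 3)² + 6))*√(-4) + 10/(4 + 30) = (-4*(15² + 6))*(2*I) + 10/34 = (-4*(225 + 6))*(2*I) + 10*(1/34) = (-4*231)*(2*I) + 5/17 = -1848*I + 5/17 = 5/17 - 1848*I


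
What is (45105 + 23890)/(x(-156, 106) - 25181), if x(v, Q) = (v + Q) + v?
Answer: -68995/25387 ≈ -2.7177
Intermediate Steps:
x(v, Q) = Q + 2*v (x(v, Q) = (Q + v) + v = Q + 2*v)
(45105 + 23890)/(x(-156, 106) - 25181) = (45105 + 23890)/((106 + 2*(-156)) - 25181) = 68995/((106 - 312) - 25181) = 68995/(-206 - 25181) = 68995/(-25387) = 68995*(-1/25387) = -68995/25387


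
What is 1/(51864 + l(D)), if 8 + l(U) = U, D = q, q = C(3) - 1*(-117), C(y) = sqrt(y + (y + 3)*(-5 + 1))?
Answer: 51973/2701192750 - I*sqrt(21)/2701192750 ≈ 1.9241e-5 - 1.6965e-9*I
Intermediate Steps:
C(y) = sqrt(-12 - 3*y) (C(y) = sqrt(y + (3 + y)*(-4)) = sqrt(y + (-12 - 4*y)) = sqrt(-12 - 3*y))
q = 117 + I*sqrt(21) (q = sqrt(-12 - 3*3) - 1*(-117) = sqrt(-12 - 9) + 117 = sqrt(-21) + 117 = I*sqrt(21) + 117 = 117 + I*sqrt(21) ≈ 117.0 + 4.5826*I)
D = 117 + I*sqrt(21) ≈ 117.0 + 4.5826*I
l(U) = -8 + U
1/(51864 + l(D)) = 1/(51864 + (-8 + (117 + I*sqrt(21)))) = 1/(51864 + (109 + I*sqrt(21))) = 1/(51973 + I*sqrt(21))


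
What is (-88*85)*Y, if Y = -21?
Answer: 157080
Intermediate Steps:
(-88*85)*Y = -88*85*(-21) = -7480*(-21) = 157080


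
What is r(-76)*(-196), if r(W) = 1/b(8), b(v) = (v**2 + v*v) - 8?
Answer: -49/30 ≈ -1.6333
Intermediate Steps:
b(v) = -8 + 2*v**2 (b(v) = (v**2 + v**2) - 8 = 2*v**2 - 8 = -8 + 2*v**2)
r(W) = 1/120 (r(W) = 1/(-8 + 2*8**2) = 1/(-8 + 2*64) = 1/(-8 + 128) = 1/120)
r(-76)*(-196) = (1/120)*(-196) = -49/30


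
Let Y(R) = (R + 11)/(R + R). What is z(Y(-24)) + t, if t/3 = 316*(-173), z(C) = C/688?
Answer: -5416068083/33024 ≈ -1.6400e+5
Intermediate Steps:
Y(R) = (11 + R)/(2*R) (Y(R) = (11 + R)/((2*R)) = (11 + R)*(1/(2*R)) = (11 + R)/(2*R))
z(C) = C/688 (z(C) = C*(1/688) = C/688)
t = -164004 (t = 3*(316*(-173)) = 3*(-54668) = -164004)
z(Y(-24)) + t = ((1/2)*(11 - 24)/(-24))/688 - 164004 = ((1/2)*(-1/24)*(-13))/688 - 164004 = (1/688)*(13/48) - 164004 = 13/33024 - 164004 = -5416068083/33024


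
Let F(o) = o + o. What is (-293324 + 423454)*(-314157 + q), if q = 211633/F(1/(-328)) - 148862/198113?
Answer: -902881954110806670/198113 ≈ -4.5574e+12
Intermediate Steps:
F(o) = 2*o
q = -6876068907618/198113 (q = 211633/((2/(-328))) - 148862/198113 = 211633/((2*(-1/328))) - 148862*1/198113 = 211633/(-1/164) - 148862/198113 = 211633*(-164) - 148862/198113 = -34707812 - 148862/198113 = -6876068907618/198113 ≈ -3.4708e+7)
(-293324 + 423454)*(-314157 + q) = (-293324 + 423454)*(-314157 - 6876068907618/198113) = 130130*(-6938307493359/198113) = -902881954110806670/198113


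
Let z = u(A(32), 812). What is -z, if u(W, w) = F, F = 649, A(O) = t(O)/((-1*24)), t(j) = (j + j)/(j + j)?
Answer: -649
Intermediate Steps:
t(j) = 1 (t(j) = (2*j)/((2*j)) = (2*j)*(1/(2*j)) = 1)
A(O) = -1/24 (A(O) = 1/(-1*24) = 1/(-24) = 1*(-1/24) = -1/24)
u(W, w) = 649
z = 649
-z = -1*649 = -649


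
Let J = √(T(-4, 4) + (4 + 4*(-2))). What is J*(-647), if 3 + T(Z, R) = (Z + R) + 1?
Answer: -647*I*√6 ≈ -1584.8*I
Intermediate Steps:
T(Z, R) = -2 + R + Z (T(Z, R) = -3 + ((Z + R) + 1) = -3 + ((R + Z) + 1) = -3 + (1 + R + Z) = -2 + R + Z)
J = I*√6 (J = √((-2 + 4 - 4) + (4 + 4*(-2))) = √(-2 + (4 - 8)) = √(-2 - 4) = √(-6) = I*√6 ≈ 2.4495*I)
J*(-647) = (I*√6)*(-647) = -647*I*√6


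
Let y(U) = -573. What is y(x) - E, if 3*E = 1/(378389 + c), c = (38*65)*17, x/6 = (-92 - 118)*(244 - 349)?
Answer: -722631502/1261137 ≈ -573.00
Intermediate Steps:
x = 132300 (x = 6*((-92 - 118)*(244 - 349)) = 6*(-210*(-105)) = 6*22050 = 132300)
c = 41990 (c = 2470*17 = 41990)
E = 1/1261137 (E = 1/(3*(378389 + 41990)) = (1/3)/420379 = (1/3)*(1/420379) = 1/1261137 ≈ 7.9294e-7)
y(x) - E = -573 - 1*1/1261137 = -573 - 1/1261137 = -722631502/1261137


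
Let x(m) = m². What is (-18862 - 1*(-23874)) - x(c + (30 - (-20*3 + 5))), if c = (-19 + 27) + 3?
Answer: -4204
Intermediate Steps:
c = 11 (c = 8 + 3 = 11)
(-18862 - 1*(-23874)) - x(c + (30 - (-20*3 + 5))) = (-18862 - 1*(-23874)) - (11 + (30 - (-20*3 + 5)))² = (-18862 + 23874) - (11 + (30 - (-5*12 + 5)))² = 5012 - (11 + (30 - (-60 + 5)))² = 5012 - (11 + (30 - 1*(-55)))² = 5012 - (11 + (30 + 55))² = 5012 - (11 + 85)² = 5012 - 1*96² = 5012 - 1*9216 = 5012 - 9216 = -4204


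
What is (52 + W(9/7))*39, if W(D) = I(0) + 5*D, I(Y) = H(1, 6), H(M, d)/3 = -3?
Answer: 13494/7 ≈ 1927.7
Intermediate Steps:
H(M, d) = -9 (H(M, d) = 3*(-3) = -9)
I(Y) = -9
W(D) = -9 + 5*D
(52 + W(9/7))*39 = (52 + (-9 + 5*(9/7)))*39 = (52 + (-9 + 45/7))*39 = (52 - 18/7)*39 = (346/7)*39 = 13494/7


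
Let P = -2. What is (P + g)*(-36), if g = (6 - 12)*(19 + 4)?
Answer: 5040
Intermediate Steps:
g = -138 (g = -6*23 = -138)
(P + g)*(-36) = (-2 - 138)*(-36) = -140*(-36) = 5040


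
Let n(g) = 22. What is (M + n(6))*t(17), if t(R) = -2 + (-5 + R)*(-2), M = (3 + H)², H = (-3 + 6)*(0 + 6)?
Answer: -12038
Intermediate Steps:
H = 18 (H = 3*6 = 18)
M = 441 (M = (3 + 18)² = 21² = 441)
t(R) = 8 - 2*R (t(R) = -2 + (10 - 2*R) = 8 - 2*R)
(M + n(6))*t(17) = (441 + 22)*(8 - 2*17) = 463*(8 - 34) = 463*(-26) = -12038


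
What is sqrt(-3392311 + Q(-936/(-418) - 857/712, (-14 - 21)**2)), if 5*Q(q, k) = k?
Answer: I*sqrt(3392066) ≈ 1841.8*I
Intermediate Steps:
Q(q, k) = k/5
sqrt(-3392311 + Q(-936/(-418) - 857/712, (-14 - 21)**2)) = sqrt(-3392311 + (-14 - 21)**2/5) = sqrt(-3392311 + (1/5)*(-35)**2) = sqrt(-3392311 + (1/5)*1225) = sqrt(-3392311 + 245) = sqrt(-3392066) = I*sqrt(3392066)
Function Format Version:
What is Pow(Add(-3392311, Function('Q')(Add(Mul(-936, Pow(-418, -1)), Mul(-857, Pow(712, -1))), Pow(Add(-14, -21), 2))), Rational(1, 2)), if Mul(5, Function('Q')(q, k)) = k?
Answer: Mul(I, Pow(3392066, Rational(1, 2))) ≈ Mul(1841.8, I)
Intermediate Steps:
Function('Q')(q, k) = Mul(Rational(1, 5), k)
Pow(Add(-3392311, Function('Q')(Add(Mul(-936, Pow(-418, -1)), Mul(-857, Pow(712, -1))), Pow(Add(-14, -21), 2))), Rational(1, 2)) = Pow(Add(-3392311, Mul(Rational(1, 5), Pow(Add(-14, -21), 2))), Rational(1, 2)) = Pow(Add(-3392311, Mul(Rational(1, 5), Pow(-35, 2))), Rational(1, 2)) = Pow(Add(-3392311, Mul(Rational(1, 5), 1225)), Rational(1, 2)) = Pow(Add(-3392311, 245), Rational(1, 2)) = Pow(-3392066, Rational(1, 2)) = Mul(I, Pow(3392066, Rational(1, 2)))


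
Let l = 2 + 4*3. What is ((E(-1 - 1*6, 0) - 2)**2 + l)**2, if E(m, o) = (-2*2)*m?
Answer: 476100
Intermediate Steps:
E(m, o) = -4*m
l = 14 (l = 2 + 12 = 14)
((E(-1 - 1*6, 0) - 2)**2 + l)**2 = ((-4*(-1 - 1*6) - 2)**2 + 14)**2 = ((-4*(-1 - 6) - 2)**2 + 14)**2 = ((-4*(-7) - 2)**2 + 14)**2 = ((28 - 2)**2 + 14)**2 = (26**2 + 14)**2 = (676 + 14)**2 = 690**2 = 476100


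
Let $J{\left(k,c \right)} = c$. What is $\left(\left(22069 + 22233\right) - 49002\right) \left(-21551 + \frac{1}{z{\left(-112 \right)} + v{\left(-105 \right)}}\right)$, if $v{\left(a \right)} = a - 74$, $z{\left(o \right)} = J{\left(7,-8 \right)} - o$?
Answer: $\frac{303869288}{3} \approx 1.0129 \cdot 10^{8}$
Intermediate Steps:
$z{\left(o \right)} = -8 - o$
$v{\left(a \right)} = -74 + a$
$\left(\left(22069 + 22233\right) - 49002\right) \left(-21551 + \frac{1}{z{\left(-112 \right)} + v{\left(-105 \right)}}\right) = \left(\left(22069 + 22233\right) - 49002\right) \left(-21551 + \frac{1}{\left(-8 - -112\right) - 179}\right) = \left(44302 - 49002\right) \left(-21551 + \frac{1}{\left(-8 + 112\right) - 179}\right) = - 4700 \left(-21551 + \frac{1}{104 - 179}\right) = - 4700 \left(-21551 + \frac{1}{-75}\right) = - 4700 \left(-21551 - \frac{1}{75}\right) = \left(-4700\right) \left(- \frac{1616326}{75}\right) = \frac{303869288}{3}$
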